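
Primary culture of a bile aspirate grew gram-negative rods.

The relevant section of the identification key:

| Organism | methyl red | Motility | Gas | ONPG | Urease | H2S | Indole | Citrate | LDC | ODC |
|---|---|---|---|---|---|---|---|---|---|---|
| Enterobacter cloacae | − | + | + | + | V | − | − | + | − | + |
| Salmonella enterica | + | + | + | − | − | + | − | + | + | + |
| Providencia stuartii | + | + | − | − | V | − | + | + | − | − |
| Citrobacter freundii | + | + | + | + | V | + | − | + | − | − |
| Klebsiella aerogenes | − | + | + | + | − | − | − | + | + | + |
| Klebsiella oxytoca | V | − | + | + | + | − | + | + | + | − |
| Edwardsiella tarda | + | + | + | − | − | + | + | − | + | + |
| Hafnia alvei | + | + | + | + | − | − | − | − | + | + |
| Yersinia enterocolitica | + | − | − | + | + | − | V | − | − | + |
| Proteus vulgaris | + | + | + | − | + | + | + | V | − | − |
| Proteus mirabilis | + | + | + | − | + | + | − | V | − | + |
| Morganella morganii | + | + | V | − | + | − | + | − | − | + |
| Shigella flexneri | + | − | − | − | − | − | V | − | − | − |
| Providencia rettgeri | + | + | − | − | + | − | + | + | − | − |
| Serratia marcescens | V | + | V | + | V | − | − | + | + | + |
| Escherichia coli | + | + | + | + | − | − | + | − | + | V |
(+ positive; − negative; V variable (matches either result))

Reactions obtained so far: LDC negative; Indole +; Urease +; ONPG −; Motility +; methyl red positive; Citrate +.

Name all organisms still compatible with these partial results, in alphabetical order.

Citrate +: excludes 6 organisms — 10 left.
Urease +: excludes Salmonella enterica, Klebsiella aerogenes — 8 left.
ONPG −: excludes Enterobacter cloacae, Citrobacter freundii, Klebsiella oxytoca, Serratia marcescens — 4 left.
methyl red +: all 4 remaining candidates are consistent.
LDC −: all 4 remaining candidates are consistent.
Motility +: all 4 remaining candidates are consistent.
Indole +: excludes Proteus mirabilis — 3 left.

Proteus vulgaris, Providencia rettgeri, Providencia stuartii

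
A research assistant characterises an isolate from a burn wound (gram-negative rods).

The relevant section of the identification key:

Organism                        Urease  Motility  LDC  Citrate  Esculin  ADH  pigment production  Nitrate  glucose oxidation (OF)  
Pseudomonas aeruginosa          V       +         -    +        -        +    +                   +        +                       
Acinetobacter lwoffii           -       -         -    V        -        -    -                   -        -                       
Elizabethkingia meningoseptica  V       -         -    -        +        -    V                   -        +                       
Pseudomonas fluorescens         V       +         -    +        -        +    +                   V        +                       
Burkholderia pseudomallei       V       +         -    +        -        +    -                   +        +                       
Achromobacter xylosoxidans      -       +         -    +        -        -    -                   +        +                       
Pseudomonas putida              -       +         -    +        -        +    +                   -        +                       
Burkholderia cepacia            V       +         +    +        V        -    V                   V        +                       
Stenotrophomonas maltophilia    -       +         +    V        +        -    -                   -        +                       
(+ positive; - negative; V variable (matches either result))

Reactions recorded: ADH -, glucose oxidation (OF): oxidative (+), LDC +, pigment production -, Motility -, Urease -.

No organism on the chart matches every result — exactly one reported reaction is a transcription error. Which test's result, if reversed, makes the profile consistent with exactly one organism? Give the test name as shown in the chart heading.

LDC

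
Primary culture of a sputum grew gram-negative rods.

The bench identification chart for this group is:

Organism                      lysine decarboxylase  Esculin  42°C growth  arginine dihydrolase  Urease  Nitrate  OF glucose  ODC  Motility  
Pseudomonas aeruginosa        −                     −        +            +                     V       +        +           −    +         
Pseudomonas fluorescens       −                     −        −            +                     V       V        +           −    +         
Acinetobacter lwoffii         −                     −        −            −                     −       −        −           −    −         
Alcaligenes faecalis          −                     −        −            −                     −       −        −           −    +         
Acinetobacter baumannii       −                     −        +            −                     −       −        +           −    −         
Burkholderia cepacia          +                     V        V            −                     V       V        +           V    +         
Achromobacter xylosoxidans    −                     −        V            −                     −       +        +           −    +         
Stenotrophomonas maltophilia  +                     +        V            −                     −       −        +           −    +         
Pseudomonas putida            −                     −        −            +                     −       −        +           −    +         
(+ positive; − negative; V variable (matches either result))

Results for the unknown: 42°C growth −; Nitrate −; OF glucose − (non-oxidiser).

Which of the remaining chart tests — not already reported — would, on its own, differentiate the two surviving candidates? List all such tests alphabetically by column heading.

Motility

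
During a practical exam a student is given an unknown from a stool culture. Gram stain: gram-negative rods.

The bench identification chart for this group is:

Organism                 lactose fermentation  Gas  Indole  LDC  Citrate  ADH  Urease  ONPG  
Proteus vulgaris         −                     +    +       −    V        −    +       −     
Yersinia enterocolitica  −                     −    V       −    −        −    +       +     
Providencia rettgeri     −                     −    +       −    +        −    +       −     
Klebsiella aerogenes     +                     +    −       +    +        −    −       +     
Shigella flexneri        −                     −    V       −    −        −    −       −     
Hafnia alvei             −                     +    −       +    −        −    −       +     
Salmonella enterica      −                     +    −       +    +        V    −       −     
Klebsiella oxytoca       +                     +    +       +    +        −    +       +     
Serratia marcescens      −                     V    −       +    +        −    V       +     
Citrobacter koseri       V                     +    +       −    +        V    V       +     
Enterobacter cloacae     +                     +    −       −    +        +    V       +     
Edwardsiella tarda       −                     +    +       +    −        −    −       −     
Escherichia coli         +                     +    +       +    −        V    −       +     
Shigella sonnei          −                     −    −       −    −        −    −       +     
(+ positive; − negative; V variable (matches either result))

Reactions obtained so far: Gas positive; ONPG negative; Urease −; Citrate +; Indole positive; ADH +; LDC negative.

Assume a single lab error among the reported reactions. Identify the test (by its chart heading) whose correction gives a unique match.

As reported, no row in the chart matches all 7 reactions.
Reversing Urease → still no organism matches.
Reversing Citrate → still no organism matches.
Reversing ONPG (to +) → unique match: Citrobacter koseri.
Reversing ADH → still no organism matches.
Reversing LDC → still no organism matches.
Reversing Indole → still no organism matches.
Reversing Gas → still no organism matches.

ONPG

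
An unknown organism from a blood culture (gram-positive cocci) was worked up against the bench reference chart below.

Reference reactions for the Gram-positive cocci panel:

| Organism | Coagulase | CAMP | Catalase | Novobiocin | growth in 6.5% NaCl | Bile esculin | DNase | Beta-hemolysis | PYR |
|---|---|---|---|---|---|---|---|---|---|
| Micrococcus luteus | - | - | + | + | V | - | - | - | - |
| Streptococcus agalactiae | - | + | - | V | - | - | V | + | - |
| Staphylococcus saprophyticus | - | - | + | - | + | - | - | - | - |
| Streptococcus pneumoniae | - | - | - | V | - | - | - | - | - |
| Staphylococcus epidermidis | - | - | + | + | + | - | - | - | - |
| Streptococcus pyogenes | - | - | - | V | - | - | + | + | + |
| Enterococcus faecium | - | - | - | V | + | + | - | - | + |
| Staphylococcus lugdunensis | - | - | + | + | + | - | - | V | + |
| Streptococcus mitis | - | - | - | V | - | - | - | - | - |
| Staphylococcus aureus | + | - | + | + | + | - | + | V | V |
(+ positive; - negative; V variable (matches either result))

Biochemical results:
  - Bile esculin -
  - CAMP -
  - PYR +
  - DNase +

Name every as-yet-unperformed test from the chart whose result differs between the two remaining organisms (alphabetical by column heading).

Bile esculin -: excludes Enterococcus faecium — 9 left.
PYR +: excludes 6 organisms — 3 left.
CAMP -: all 3 remaining candidates are consistent.
DNase +: excludes Staphylococcus lugdunensis — 2 left.
Two candidates remain: Staphylococcus aureus and Streptococcus pyogenes.
  Coagulase: Staphylococcus aureus +, Streptococcus pyogenes - — discriminates.
  Catalase: Staphylococcus aureus +, Streptococcus pyogenes - — discriminates.
  Novobiocin: + vs V — variable for at least one, does not separate.
  growth in 6.5% NaCl: Staphylococcus aureus +, Streptococcus pyogenes - — discriminates.
  Beta-hemolysis: V vs + — variable for at least one, does not separate.

Catalase, Coagulase, growth in 6.5% NaCl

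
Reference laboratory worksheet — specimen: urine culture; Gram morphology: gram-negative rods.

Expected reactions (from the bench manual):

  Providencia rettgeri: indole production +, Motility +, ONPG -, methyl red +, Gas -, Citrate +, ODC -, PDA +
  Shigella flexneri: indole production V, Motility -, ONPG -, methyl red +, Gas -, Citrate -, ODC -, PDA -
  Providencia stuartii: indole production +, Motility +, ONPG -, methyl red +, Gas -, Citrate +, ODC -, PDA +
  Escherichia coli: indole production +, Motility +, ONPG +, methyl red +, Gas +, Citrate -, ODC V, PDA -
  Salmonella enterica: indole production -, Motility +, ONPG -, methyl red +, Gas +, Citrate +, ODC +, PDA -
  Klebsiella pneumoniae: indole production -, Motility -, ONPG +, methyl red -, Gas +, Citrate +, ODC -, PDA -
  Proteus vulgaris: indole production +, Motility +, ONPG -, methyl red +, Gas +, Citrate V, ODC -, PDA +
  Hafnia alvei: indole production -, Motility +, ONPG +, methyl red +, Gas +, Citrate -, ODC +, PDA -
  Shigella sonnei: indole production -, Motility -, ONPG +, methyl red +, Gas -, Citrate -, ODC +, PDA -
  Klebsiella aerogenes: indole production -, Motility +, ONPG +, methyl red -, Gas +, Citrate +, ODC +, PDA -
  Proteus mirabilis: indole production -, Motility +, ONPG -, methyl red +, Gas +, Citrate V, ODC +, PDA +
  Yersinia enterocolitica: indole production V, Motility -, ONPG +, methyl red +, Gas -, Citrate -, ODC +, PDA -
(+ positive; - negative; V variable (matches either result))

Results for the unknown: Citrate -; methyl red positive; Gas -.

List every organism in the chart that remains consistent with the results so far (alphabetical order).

Shigella flexneri, Shigella sonnei, Yersinia enterocolitica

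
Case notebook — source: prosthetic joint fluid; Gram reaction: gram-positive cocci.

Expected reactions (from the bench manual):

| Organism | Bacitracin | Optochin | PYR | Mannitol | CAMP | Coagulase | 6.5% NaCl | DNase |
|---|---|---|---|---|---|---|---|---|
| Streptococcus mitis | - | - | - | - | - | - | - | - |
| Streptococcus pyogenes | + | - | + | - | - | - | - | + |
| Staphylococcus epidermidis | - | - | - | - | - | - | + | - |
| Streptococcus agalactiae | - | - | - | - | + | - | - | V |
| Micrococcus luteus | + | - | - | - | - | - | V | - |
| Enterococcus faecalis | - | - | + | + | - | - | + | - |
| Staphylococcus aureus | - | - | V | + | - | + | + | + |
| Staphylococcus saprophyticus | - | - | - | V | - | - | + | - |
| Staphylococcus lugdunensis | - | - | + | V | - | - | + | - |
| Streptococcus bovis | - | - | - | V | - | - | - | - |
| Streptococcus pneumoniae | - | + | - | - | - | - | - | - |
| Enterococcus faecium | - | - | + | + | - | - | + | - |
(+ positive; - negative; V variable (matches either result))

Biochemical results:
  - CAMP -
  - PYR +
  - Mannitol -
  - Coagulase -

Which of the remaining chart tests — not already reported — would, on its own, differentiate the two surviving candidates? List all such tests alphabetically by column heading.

Coagulase -: excludes Staphylococcus aureus — 11 left.
PYR +: excludes 7 organisms — 4 left.
CAMP -: all 4 remaining candidates are consistent.
Mannitol -: excludes Enterococcus faecalis, Enterococcus faecium — 2 left.
Two candidates remain: Staphylococcus lugdunensis and Streptococcus pyogenes.
  Bacitracin: Staphylococcus lugdunensis -, Streptococcus pyogenes + — discriminates.
  Optochin: - vs - — same for both, does not separate.
  6.5% NaCl: Staphylococcus lugdunensis +, Streptococcus pyogenes - — discriminates.
  DNase: Staphylococcus lugdunensis -, Streptococcus pyogenes + — discriminates.

6.5% NaCl, Bacitracin, DNase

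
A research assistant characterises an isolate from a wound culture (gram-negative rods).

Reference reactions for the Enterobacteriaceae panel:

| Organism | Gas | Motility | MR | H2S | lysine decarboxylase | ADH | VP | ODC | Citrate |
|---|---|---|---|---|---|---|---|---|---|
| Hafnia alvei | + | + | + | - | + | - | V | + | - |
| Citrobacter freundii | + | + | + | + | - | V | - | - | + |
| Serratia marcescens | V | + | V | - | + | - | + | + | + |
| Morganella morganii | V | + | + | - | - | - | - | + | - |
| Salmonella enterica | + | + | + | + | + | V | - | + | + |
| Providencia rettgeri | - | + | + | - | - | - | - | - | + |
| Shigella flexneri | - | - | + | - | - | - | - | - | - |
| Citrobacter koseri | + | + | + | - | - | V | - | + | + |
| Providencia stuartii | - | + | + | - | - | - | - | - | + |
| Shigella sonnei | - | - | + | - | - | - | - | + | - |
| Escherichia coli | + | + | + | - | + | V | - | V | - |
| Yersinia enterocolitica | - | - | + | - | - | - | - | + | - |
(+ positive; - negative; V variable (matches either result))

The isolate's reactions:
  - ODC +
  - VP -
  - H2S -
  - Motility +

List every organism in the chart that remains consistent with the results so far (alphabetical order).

Citrobacter koseri, Escherichia coli, Hafnia alvei, Morganella morganii

ODC +: excludes Citrobacter freundii, Providencia rettgeri, Shigella flexneri, Providencia stuartii — 8 left.
Motility +: excludes Shigella sonnei, Yersinia enterocolitica — 6 left.
VP -: excludes Serratia marcescens — 5 left.
H2S -: excludes Salmonella enterica — 4 left.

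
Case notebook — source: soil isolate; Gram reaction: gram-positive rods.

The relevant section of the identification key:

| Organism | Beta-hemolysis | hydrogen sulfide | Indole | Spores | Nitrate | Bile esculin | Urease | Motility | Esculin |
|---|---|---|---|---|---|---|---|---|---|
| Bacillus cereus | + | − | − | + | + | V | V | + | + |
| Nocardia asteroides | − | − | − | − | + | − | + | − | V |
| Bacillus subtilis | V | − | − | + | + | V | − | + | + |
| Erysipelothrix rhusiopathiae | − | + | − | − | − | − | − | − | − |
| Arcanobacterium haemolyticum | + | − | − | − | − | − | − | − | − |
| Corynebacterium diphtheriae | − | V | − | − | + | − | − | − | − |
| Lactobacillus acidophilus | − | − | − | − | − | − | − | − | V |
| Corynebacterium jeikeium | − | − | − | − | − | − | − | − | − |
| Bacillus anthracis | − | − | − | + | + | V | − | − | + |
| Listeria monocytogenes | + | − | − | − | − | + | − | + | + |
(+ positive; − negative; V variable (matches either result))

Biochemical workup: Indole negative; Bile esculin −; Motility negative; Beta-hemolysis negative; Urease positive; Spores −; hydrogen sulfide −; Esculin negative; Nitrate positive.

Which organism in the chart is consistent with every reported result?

Beta-hemolysis −: excludes Bacillus cereus, Arcanobacterium haemolyticum, Listeria monocytogenes — 7 left.
Spores −: excludes Bacillus subtilis, Bacillus anthracis — 5 left.
Bile esculin −: all 5 remaining candidates are consistent.
Nitrate +: excludes Erysipelothrix rhusiopathiae, Lactobacillus acidophilus, Corynebacterium jeikeium — 2 left.
hydrogen sulfide −: all 2 remaining candidates are consistent.
Urease +: excludes Corynebacterium diphtheriae — 1 left.
Esculin −: the one remaining candidate is consistent.
Motility −: the one remaining candidate is consistent.
Indole −: the one remaining candidate is consistent.

Nocardia asteroides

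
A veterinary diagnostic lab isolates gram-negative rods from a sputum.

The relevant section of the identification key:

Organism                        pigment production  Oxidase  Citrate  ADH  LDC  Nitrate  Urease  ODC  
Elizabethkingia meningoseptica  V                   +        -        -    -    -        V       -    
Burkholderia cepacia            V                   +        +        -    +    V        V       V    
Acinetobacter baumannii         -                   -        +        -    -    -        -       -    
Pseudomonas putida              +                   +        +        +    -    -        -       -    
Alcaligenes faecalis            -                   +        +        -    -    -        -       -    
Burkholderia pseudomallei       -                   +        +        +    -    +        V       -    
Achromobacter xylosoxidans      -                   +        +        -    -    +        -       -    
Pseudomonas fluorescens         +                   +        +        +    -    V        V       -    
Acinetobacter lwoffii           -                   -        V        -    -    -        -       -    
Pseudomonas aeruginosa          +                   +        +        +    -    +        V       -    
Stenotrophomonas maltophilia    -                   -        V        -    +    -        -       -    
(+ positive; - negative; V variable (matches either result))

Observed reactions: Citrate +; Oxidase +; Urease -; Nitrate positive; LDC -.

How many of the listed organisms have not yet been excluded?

4

Oxidase +: excludes Acinetobacter baumannii, Acinetobacter lwoffii, Stenotrophomonas maltophilia — 8 left.
Urease -: all 8 remaining candidates are consistent.
LDC -: excludes Burkholderia cepacia — 7 left.
Citrate +: excludes Elizabethkingia meningoseptica — 6 left.
Nitrate +: excludes Pseudomonas putida, Alcaligenes faecalis — 4 left.
Still consistent: Achromobacter xylosoxidans, Burkholderia pseudomallei, Pseudomonas aeruginosa, Pseudomonas fluorescens.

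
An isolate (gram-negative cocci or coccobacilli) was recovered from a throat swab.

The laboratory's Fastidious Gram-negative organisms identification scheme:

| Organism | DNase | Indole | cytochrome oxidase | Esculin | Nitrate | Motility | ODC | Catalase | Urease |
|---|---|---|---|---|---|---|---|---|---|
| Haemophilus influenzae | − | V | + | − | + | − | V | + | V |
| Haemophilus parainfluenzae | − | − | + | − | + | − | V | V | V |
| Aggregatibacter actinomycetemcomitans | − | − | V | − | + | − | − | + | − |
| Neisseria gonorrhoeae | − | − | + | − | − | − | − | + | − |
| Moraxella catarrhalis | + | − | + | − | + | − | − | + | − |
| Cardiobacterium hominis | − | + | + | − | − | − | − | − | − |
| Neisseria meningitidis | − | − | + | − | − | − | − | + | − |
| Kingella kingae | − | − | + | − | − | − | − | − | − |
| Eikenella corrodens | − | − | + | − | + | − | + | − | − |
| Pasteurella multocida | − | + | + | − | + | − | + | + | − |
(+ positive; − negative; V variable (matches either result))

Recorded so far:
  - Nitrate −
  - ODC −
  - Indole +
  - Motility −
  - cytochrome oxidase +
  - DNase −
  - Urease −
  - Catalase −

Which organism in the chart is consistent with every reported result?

Cardiobacterium hominis

DNase −: excludes Moraxella catarrhalis — 9 left.
Nitrate −: excludes 5 organisms — 4 left.
Motility −: all 4 remaining candidates are consistent.
cytochrome oxidase +: all 4 remaining candidates are consistent.
Urease −: all 4 remaining candidates are consistent.
Catalase −: excludes Neisseria gonorrhoeae, Neisseria meningitidis — 2 left.
Indole +: excludes Kingella kingae — 1 left.
ODC −: the one remaining candidate is consistent.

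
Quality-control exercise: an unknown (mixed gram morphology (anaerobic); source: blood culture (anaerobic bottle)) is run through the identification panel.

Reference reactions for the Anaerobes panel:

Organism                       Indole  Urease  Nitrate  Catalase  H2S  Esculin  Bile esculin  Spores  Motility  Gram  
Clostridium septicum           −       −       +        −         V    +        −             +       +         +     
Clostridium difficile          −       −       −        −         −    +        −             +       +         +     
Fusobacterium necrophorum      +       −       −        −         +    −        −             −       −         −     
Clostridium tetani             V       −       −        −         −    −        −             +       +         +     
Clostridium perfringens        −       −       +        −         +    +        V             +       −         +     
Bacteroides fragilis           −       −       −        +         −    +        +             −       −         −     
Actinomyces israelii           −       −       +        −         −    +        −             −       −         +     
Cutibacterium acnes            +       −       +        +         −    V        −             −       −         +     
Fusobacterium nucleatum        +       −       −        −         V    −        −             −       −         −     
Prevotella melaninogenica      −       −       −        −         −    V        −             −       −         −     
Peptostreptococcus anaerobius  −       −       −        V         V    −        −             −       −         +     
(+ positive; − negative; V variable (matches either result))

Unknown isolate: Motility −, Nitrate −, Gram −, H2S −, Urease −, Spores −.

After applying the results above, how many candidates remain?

Motility −: excludes Clostridium septicum, Clostridium difficile, Clostridium tetani — 8 left.
Gram −: excludes Clostridium perfringens, Actinomyces israelii, Cutibacterium acnes, Peptostreptococcus anaerobius — 4 left.
Urease −: all 4 remaining candidates are consistent.
Spores −: all 4 remaining candidates are consistent.
Nitrate −: all 4 remaining candidates are consistent.
H2S −: excludes Fusobacterium necrophorum — 3 left.
Still consistent: Bacteroides fragilis, Fusobacterium nucleatum, Prevotella melaninogenica.

3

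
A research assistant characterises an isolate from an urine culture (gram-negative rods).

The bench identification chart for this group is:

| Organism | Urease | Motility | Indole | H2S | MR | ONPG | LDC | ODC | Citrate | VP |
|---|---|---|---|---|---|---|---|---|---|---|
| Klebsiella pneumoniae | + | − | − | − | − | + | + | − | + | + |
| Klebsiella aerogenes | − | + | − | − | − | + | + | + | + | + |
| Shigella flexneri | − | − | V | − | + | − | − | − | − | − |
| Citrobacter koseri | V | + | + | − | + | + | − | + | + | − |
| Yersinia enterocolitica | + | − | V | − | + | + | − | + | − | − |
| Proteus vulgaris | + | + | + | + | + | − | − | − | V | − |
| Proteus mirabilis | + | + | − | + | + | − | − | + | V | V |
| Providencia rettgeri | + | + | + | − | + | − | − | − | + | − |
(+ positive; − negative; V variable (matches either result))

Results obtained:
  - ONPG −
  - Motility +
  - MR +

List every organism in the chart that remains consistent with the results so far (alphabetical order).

Proteus mirabilis, Proteus vulgaris, Providencia rettgeri

Motility +: excludes Klebsiella pneumoniae, Shigella flexneri, Yersinia enterocolitica — 5 left.
ONPG −: excludes Klebsiella aerogenes, Citrobacter koseri — 3 left.
MR +: all 3 remaining candidates are consistent.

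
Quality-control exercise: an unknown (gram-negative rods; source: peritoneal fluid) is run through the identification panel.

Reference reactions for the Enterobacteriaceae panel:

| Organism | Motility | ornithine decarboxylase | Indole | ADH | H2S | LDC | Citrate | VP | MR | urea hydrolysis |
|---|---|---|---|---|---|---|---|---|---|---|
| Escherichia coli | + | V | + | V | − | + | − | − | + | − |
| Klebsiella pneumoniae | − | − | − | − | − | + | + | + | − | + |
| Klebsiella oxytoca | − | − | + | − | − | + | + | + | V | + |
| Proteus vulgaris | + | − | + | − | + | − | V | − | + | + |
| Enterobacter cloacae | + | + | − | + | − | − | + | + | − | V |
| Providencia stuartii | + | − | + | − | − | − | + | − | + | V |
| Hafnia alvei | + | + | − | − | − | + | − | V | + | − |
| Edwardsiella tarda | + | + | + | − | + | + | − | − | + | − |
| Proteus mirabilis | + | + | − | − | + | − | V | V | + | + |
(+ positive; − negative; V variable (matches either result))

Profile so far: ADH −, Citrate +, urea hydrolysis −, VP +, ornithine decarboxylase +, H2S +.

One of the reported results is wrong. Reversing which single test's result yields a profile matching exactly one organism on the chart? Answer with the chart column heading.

urea hydrolysis

As reported, no row in the chart matches all 6 reactions.
Reversing H2S → still no organism matches.
Reversing urea hydrolysis (to +) → unique match: Proteus mirabilis.
Reversing ADH → still no organism matches.
Reversing ornithine decarboxylase → still no organism matches.
Reversing Citrate → still no organism matches.
Reversing VP → still no organism matches.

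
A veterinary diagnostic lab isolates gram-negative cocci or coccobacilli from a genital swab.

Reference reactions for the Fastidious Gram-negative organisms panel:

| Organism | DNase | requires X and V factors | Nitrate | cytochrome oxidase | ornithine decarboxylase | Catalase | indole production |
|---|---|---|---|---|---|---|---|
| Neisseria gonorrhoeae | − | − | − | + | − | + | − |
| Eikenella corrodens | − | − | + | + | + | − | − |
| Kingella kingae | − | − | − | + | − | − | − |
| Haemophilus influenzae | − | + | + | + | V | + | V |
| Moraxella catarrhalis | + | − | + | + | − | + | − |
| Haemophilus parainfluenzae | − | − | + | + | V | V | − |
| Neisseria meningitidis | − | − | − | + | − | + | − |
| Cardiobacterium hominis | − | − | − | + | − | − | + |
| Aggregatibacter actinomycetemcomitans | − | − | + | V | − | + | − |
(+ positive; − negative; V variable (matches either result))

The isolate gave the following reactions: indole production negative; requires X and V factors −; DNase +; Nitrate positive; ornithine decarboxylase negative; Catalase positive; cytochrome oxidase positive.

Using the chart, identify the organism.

cytochrome oxidase +: all 9 remaining candidates are consistent.
Nitrate +: excludes Neisseria gonorrhoeae, Kingella kingae, Neisseria meningitidis, Cardiobacterium hominis — 5 left.
requires X and V factors −: excludes Haemophilus influenzae — 4 left.
DNase +: excludes Eikenella corrodens, Haemophilus parainfluenzae, Aggregatibacter actinomycetemcomitans — 1 left.
indole production −: the one remaining candidate is consistent.
Catalase +: the one remaining candidate is consistent.
ornithine decarboxylase −: the one remaining candidate is consistent.

Moraxella catarrhalis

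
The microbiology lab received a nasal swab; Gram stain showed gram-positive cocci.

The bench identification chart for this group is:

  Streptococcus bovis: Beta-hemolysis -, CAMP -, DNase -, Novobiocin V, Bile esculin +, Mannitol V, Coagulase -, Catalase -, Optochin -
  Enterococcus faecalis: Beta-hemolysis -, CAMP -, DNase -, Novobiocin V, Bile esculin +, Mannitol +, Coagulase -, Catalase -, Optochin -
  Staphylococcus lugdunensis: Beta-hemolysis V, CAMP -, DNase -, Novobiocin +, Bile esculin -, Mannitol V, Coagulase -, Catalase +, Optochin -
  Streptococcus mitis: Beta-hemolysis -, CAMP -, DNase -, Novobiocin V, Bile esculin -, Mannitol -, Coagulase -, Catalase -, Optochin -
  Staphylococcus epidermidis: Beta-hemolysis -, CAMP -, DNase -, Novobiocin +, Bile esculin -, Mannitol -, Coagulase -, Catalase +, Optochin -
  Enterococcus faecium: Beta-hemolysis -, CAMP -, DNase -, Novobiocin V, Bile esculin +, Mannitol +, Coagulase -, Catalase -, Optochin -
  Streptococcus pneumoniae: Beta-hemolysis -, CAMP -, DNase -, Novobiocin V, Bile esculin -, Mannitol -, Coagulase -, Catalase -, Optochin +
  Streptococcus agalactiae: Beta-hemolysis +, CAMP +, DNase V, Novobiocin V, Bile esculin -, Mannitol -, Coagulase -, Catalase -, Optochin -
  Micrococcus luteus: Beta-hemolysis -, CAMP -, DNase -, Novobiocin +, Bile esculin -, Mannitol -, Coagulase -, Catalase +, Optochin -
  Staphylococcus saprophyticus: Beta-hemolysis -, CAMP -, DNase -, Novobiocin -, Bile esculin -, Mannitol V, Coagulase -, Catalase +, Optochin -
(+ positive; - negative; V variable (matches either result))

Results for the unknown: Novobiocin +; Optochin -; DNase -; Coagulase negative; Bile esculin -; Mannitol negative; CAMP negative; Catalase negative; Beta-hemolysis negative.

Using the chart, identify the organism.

Streptococcus mitis

Catalase -: excludes Staphylococcus lugdunensis, Staphylococcus epidermidis, Micrococcus luteus, Staphylococcus saprophyticus — 6 left.
Novobiocin +: all 6 remaining candidates are consistent.
DNase -: all 6 remaining candidates are consistent.
Mannitol -: excludes Enterococcus faecalis, Enterococcus faecium — 4 left.
Coagulase -: all 4 remaining candidates are consistent.
Bile esculin -: excludes Streptococcus bovis — 3 left.
CAMP -: excludes Streptococcus agalactiae — 2 left.
Beta-hemolysis -: all 2 remaining candidates are consistent.
Optochin -: excludes Streptococcus pneumoniae — 1 left.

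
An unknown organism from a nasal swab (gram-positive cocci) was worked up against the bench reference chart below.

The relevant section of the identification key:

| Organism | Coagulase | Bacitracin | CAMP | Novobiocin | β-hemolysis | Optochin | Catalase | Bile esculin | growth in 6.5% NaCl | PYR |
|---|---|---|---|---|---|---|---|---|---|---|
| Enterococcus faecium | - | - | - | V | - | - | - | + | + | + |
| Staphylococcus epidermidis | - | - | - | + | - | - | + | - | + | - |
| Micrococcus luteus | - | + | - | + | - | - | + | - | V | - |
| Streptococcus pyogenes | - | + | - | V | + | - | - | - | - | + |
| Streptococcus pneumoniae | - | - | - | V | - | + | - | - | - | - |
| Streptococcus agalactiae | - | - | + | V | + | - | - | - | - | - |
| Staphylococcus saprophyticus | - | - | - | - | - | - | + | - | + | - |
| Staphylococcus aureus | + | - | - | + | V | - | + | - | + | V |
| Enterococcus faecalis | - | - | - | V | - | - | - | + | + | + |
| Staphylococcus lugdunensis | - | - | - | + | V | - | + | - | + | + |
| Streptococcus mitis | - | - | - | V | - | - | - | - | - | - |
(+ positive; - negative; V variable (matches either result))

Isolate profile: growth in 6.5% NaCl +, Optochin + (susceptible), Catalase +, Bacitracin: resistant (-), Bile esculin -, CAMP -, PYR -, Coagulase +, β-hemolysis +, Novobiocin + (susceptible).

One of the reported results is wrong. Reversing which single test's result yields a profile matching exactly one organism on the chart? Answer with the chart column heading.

Optochin

As reported, no row in the chart matches all 10 reactions.
Reversing Optochin (to -) → unique match: Staphylococcus aureus.
Reversing Novobiocin → still no organism matches.
Reversing β-hemolysis → still no organism matches.
Reversing Catalase → still no organism matches.
Reversing PYR → still no organism matches.
Reversing growth in 6.5% NaCl → still no organism matches.
Reversing Bile esculin → still no organism matches.
Reversing CAMP → still no organism matches.
Reversing Bacitracin → still no organism matches.
Reversing Coagulase → still no organism matches.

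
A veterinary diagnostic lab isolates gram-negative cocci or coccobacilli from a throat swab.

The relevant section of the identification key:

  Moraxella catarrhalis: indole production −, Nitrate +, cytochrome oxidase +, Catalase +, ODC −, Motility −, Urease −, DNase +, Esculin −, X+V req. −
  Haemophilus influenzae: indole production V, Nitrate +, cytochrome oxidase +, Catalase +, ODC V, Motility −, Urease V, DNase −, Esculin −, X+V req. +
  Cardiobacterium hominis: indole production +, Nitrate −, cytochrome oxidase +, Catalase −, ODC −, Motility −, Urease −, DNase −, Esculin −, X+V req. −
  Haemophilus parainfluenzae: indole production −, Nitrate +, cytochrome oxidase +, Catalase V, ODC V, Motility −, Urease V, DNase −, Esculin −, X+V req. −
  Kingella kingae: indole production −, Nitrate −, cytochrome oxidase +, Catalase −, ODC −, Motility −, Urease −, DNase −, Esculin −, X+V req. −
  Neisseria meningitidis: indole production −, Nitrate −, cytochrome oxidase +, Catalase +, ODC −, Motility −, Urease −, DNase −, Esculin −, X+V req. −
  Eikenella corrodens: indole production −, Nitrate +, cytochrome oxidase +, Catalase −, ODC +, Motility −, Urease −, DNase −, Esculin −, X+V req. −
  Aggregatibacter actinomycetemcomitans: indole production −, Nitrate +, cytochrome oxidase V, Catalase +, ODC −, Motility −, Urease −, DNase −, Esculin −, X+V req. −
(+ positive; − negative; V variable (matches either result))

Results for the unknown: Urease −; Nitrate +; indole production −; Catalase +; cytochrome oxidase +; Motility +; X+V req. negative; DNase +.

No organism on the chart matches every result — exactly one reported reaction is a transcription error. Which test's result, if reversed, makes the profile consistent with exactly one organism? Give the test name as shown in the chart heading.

Motility

As reported, no row in the chart matches all 8 reactions.
Reversing Catalase → still no organism matches.
Reversing Nitrate → still no organism matches.
Reversing DNase → still no organism matches.
Reversing Motility (to −) → unique match: Moraxella catarrhalis.
Reversing X+V req. → still no organism matches.
Reversing Urease → still no organism matches.
Reversing cytochrome oxidase → still no organism matches.
Reversing indole production → still no organism matches.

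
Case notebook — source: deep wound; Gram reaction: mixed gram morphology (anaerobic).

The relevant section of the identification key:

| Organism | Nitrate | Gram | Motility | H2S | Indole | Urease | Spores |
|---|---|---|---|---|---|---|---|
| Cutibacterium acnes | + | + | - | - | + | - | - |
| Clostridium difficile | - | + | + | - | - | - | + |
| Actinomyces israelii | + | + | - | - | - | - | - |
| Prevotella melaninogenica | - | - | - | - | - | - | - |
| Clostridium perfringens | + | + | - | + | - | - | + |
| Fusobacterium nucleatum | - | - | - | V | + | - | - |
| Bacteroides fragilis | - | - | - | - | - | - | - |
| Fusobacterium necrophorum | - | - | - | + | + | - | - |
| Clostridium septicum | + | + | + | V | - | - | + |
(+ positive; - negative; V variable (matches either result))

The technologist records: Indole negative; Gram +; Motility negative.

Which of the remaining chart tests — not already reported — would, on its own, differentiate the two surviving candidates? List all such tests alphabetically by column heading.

H2S, Spores

Indole -: excludes Cutibacterium acnes, Fusobacterium nucleatum, Fusobacterium necrophorum — 6 left.
Motility -: excludes Clostridium difficile, Clostridium septicum — 4 left.
Gram +: excludes Prevotella melaninogenica, Bacteroides fragilis — 2 left.
Two candidates remain: Actinomyces israelii and Clostridium perfringens.
  Nitrate: + vs + — same for both, does not separate.
  H2S: Actinomyces israelii -, Clostridium perfringens + — discriminates.
  Urease: - vs - — same for both, does not separate.
  Spores: Actinomyces israelii -, Clostridium perfringens + — discriminates.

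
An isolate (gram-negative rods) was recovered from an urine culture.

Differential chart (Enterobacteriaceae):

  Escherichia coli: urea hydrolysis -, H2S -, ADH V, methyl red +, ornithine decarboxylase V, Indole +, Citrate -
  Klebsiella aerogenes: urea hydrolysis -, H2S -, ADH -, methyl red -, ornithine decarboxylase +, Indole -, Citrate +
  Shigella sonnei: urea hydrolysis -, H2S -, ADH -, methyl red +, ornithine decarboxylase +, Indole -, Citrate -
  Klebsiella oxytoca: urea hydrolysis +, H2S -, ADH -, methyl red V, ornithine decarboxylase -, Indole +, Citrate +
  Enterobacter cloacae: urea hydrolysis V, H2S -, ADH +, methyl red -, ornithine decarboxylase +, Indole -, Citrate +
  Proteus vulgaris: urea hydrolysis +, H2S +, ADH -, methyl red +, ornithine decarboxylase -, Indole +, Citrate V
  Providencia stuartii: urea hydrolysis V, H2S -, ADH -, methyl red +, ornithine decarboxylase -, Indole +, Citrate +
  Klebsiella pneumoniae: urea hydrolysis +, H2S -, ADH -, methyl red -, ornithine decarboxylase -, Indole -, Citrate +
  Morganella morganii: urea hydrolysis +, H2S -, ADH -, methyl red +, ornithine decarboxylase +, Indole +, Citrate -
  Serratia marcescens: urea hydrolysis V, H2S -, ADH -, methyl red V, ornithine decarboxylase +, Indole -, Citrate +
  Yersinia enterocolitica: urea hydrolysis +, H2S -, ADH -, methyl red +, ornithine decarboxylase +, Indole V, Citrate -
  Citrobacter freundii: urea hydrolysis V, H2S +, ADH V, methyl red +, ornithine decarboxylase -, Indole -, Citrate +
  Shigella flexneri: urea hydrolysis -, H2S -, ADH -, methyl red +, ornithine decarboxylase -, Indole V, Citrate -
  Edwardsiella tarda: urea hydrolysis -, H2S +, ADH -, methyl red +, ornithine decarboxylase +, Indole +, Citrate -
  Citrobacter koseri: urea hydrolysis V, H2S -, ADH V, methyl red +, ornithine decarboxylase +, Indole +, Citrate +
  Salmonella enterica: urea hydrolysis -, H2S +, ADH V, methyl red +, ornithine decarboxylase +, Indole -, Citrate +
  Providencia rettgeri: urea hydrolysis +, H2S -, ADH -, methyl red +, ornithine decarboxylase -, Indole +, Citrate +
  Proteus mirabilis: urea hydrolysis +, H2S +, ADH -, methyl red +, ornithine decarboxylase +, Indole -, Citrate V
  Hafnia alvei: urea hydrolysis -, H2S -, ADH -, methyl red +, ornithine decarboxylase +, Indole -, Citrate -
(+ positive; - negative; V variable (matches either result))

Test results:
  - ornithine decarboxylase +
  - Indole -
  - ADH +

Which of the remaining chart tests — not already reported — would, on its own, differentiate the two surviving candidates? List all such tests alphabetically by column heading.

H2S, methyl red

Indole -: excludes 8 organisms — 11 left.
ADH +: excludes 8 organisms — 3 left.
ornithine decarboxylase +: excludes Citrobacter freundii — 2 left.
Two candidates remain: Enterobacter cloacae and Salmonella enterica.
  urea hydrolysis: V vs - — variable for at least one, does not separate.
  H2S: Enterobacter cloacae -, Salmonella enterica + — discriminates.
  methyl red: Enterobacter cloacae -, Salmonella enterica + — discriminates.
  Citrate: + vs + — same for both, does not separate.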